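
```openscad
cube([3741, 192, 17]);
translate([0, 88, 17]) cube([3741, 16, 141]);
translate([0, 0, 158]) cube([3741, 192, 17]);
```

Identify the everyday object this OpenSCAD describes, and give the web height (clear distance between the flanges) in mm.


An I-beam. The web height is 141 mm.

Two wide flanges with a thin centred web — an I-beam. Overall 175 mm minus two 17 mm flanges gives a web of 175 − 2·17 = 141 mm.


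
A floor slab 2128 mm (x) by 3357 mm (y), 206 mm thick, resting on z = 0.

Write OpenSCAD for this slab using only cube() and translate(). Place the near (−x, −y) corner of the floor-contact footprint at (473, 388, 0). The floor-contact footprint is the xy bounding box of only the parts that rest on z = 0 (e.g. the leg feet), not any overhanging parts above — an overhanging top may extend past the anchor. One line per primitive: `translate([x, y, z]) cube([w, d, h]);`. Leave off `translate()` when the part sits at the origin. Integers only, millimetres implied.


translate([473, 388, 0]) cube([2128, 3357, 206]);


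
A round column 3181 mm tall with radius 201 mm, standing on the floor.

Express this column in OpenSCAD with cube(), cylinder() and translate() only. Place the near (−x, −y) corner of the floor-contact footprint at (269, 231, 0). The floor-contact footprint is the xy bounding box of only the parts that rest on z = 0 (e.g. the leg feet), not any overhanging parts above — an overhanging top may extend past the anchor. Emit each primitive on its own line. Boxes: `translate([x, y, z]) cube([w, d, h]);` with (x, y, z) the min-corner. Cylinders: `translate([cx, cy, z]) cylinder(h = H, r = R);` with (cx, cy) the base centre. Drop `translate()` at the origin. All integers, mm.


translate([470, 432, 0]) cylinder(h = 3181, r = 201);


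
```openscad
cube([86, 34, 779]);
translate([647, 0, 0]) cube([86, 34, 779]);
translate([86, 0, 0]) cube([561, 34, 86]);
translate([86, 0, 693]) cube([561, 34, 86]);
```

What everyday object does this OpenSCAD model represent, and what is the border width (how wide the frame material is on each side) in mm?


A picture frame. The border width is 86 mm.

Four thin pieces enclosing a rectangular opening — a picture frame. The two full-height stiles are 779 mm tall; the top rail sits at z = 693 and is 86 mm tall, so the border above the opening is 779 − 693 = 86 mm, matching the stile x-width.


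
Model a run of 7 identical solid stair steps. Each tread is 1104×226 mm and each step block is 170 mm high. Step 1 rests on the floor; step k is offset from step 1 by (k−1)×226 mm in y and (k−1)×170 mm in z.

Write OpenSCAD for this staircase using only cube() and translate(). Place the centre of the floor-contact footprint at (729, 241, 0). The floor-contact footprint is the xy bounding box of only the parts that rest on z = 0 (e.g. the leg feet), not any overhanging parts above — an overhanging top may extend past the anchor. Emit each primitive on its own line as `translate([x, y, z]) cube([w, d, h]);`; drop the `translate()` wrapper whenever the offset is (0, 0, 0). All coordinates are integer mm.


translate([177, 128, 0]) cube([1104, 226, 170]);
translate([177, 354, 170]) cube([1104, 226, 170]);
translate([177, 580, 340]) cube([1104, 226, 170]);
translate([177, 806, 510]) cube([1104, 226, 170]);
translate([177, 1032, 680]) cube([1104, 226, 170]);
translate([177, 1258, 850]) cube([1104, 226, 170]);
translate([177, 1484, 1020]) cube([1104, 226, 170]);


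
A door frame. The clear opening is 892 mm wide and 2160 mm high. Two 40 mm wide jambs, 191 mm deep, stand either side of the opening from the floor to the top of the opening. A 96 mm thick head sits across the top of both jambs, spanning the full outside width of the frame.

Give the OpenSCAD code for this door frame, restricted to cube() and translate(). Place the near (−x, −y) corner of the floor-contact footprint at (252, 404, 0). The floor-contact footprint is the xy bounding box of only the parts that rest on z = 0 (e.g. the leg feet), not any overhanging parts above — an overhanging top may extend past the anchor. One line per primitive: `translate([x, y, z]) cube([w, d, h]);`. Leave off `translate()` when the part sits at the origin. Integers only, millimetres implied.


translate([252, 404, 0]) cube([40, 191, 2160]);
translate([1184, 404, 0]) cube([40, 191, 2160]);
translate([252, 404, 2160]) cube([972, 191, 96]);


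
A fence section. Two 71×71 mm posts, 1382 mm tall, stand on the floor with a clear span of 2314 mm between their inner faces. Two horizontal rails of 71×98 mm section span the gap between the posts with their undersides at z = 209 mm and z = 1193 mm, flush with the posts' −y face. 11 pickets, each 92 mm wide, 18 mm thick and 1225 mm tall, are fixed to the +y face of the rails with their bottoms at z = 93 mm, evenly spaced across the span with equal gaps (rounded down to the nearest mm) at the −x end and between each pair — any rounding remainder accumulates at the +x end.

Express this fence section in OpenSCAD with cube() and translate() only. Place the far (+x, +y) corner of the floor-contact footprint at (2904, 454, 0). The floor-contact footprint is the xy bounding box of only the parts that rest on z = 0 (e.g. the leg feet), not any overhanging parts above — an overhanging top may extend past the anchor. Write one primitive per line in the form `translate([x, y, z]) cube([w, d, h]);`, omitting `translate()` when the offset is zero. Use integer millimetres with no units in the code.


translate([448, 383, 0]) cube([71, 71, 1382]);
translate([2833, 383, 0]) cube([71, 71, 1382]);
translate([519, 383, 209]) cube([2314, 71, 98]);
translate([519, 383, 1193]) cube([2314, 71, 98]);
translate([627, 454, 93]) cube([92, 18, 1225]);
translate([827, 454, 93]) cube([92, 18, 1225]);
translate([1027, 454, 93]) cube([92, 18, 1225]);
translate([1227, 454, 93]) cube([92, 18, 1225]);
translate([1427, 454, 93]) cube([92, 18, 1225]);
translate([1627, 454, 93]) cube([92, 18, 1225]);
translate([1827, 454, 93]) cube([92, 18, 1225]);
translate([2027, 454, 93]) cube([92, 18, 1225]);
translate([2227, 454, 93]) cube([92, 18, 1225]);
translate([2427, 454, 93]) cube([92, 18, 1225]);
translate([2627, 454, 93]) cube([92, 18, 1225]);


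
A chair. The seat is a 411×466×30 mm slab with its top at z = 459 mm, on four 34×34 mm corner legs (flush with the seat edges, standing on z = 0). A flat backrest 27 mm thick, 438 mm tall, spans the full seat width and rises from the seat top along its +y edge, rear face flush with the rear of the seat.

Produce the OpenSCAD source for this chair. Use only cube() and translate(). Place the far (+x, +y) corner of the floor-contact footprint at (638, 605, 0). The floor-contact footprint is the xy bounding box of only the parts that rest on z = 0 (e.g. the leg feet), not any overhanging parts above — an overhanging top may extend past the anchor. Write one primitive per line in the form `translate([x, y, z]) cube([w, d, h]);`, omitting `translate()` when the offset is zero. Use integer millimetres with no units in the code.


translate([227, 139, 429]) cube([411, 466, 30]);
translate([227, 139, 0]) cube([34, 34, 429]);
translate([604, 139, 0]) cube([34, 34, 429]);
translate([227, 571, 0]) cube([34, 34, 429]);
translate([604, 571, 0]) cube([34, 34, 429]);
translate([227, 578, 459]) cube([411, 27, 438]);


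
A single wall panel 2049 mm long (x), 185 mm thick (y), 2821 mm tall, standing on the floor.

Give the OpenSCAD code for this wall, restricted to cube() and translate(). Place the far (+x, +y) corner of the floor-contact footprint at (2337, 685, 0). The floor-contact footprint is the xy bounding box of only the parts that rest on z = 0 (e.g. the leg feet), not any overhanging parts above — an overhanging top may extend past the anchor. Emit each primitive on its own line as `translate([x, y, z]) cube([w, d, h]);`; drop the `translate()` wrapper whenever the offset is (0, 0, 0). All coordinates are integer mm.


translate([288, 500, 0]) cube([2049, 185, 2821]);


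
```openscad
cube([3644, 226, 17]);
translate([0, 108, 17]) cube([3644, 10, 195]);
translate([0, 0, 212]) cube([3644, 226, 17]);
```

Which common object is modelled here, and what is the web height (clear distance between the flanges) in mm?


An I-beam. The web height is 195 mm.

Two wide flanges with a thin centred web — an I-beam. Overall 229 mm minus two 17 mm flanges gives a web of 229 − 2·17 = 195 mm.


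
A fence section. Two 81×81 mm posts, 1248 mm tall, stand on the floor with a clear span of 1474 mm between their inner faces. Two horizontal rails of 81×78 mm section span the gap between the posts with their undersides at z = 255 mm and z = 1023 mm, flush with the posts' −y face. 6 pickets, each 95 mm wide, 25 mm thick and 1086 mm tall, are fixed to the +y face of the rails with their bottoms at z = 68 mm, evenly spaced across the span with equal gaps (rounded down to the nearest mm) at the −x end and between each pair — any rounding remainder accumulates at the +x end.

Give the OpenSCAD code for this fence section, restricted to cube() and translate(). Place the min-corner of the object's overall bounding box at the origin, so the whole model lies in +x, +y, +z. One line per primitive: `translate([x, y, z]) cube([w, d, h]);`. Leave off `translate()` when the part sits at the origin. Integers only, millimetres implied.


cube([81, 81, 1248]);
translate([1555, 0, 0]) cube([81, 81, 1248]);
translate([81, 0, 255]) cube([1474, 81, 78]);
translate([81, 0, 1023]) cube([1474, 81, 78]);
translate([210, 81, 68]) cube([95, 25, 1086]);
translate([434, 81, 68]) cube([95, 25, 1086]);
translate([658, 81, 68]) cube([95, 25, 1086]);
translate([882, 81, 68]) cube([95, 25, 1086]);
translate([1106, 81, 68]) cube([95, 25, 1086]);
translate([1330, 81, 68]) cube([95, 25, 1086]);


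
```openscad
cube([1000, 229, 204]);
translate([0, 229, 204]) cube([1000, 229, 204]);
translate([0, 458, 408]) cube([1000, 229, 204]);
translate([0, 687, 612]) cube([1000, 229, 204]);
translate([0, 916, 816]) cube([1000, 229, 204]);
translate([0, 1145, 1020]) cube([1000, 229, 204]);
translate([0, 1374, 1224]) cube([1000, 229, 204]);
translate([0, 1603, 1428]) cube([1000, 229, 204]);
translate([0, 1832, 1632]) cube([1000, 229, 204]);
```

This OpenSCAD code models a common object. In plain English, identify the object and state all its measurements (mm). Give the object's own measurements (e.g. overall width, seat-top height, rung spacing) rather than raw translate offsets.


A straight staircase of 9 solid steps. Each step is 1000 mm wide (x), 229 mm deep (y, the going) and 204 mm tall (the rise). The first step rests on the floor; each subsequent step sits one going further in +y and one rise higher in +z, directly behind and above the previous step with no overlap.


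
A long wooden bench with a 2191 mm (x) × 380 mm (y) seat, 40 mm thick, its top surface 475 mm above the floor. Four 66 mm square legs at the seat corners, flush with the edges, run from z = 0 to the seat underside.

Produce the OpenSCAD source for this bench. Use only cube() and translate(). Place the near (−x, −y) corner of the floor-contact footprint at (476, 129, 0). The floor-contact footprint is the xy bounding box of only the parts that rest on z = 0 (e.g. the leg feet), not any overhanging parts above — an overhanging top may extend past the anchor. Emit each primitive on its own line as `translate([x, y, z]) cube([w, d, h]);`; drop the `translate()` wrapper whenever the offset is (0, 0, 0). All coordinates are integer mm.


// leg_h = 475 − 40 = 435
translate([476, 129, 435]) cube([2191, 380, 40]);
translate([476, 129, 0]) cube([66, 66, 435]);
translate([476, 443, 0]) cube([66, 66, 435]);
translate([2601, 129, 0]) cube([66, 66, 435]);
translate([2601, 443, 0]) cube([66, 66, 435]);


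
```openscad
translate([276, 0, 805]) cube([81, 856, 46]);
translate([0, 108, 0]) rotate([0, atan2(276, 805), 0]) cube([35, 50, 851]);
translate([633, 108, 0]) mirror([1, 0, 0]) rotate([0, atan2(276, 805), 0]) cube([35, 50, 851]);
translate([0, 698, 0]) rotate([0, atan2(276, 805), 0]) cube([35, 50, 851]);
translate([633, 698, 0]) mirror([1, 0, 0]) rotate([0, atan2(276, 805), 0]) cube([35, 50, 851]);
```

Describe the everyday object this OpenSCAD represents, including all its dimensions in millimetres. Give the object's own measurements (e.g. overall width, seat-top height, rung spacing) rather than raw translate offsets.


A sawhorse. A 81×856×46 mm beam (x, y, z) sits on two A-frame leg pairs. Each pair is two raked legs of 35×50 mm section (50 mm along y) splaying symmetrically in x. Each leg rises 805 mm vertically over 276 mm of horizontal reach and is 851 mm long along its own axis. Every leg's outer bottom edge rests on the floor and its outer top edge meets a bottom edge of the beam — the left legs (tilting toward +x) meet the beam's −x bottom edge, the right legs (their mirror images, tilting toward −x) meet its +x bottom edge — so the leg tops tuck under the beam, the beam's underside is 805 mm above the floor, and the feet are 633 mm apart outside-to-outside with the beam centred between them. The two leg pairs are set in 108 mm from either end of the beam.


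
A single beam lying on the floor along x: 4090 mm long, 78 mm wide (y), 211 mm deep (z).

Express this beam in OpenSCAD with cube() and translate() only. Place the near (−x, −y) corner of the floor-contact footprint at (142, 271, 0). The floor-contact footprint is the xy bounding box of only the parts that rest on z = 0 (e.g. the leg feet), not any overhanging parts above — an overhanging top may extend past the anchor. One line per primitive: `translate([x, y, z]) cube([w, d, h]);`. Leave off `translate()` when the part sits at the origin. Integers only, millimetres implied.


translate([142, 271, 0]) cube([4090, 78, 211]);


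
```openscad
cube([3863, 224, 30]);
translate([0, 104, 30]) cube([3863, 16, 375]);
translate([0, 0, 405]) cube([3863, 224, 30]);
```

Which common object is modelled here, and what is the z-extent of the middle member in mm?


An I-beam. The web height is 375 mm.

Two wide flanges with a thin centred web — an I-beam. Overall 435 mm minus two 30 mm flanges gives a web of 435 − 2·30 = 375 mm.


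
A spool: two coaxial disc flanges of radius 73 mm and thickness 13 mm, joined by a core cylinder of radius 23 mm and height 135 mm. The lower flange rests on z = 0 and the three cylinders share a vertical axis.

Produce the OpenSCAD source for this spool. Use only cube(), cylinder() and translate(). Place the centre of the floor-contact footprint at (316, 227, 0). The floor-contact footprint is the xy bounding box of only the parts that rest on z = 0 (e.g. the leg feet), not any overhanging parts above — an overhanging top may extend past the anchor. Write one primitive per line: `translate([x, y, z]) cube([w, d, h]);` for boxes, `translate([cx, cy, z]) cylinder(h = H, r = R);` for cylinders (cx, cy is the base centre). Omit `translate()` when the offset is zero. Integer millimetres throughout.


translate([316, 227, 0]) cylinder(h = 13, r = 73);
translate([316, 227, 13]) cylinder(h = 135, r = 23);
translate([316, 227, 148]) cylinder(h = 13, r = 73);


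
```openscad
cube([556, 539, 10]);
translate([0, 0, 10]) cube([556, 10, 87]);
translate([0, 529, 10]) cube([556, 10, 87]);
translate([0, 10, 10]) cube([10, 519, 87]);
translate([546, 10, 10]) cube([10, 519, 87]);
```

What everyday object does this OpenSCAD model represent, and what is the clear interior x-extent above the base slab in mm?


An open box. The internal width is 536 mm.

A 556×539 base slab with four walls standing on it — an open box. The base is 556 mm wide and the walls are 10 mm thick, so the internal width is 556 − 2 × 10 = 536 mm.


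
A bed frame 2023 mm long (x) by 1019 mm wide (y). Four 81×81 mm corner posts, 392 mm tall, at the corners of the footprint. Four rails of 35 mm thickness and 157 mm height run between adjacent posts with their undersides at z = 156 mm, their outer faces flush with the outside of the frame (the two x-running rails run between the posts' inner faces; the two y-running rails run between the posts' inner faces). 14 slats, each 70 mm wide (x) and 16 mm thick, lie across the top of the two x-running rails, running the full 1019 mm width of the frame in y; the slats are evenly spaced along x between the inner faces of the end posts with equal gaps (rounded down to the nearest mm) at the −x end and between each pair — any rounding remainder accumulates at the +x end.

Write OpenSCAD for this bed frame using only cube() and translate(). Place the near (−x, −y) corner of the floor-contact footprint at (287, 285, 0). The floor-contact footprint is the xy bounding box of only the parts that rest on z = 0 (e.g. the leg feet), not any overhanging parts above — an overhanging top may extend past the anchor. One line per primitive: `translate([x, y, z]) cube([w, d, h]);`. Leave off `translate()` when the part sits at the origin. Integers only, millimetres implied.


translate([287, 285, 0]) cube([81, 81, 392]);
translate([287, 1223, 0]) cube([81, 81, 392]);
translate([2229, 285, 0]) cube([81, 81, 392]);
translate([2229, 1223, 0]) cube([81, 81, 392]);
translate([368, 285, 156]) cube([1861, 35, 157]);
translate([368, 1269, 156]) cube([1861, 35, 157]);
translate([287, 366, 156]) cube([35, 857, 157]);
translate([2275, 366, 156]) cube([35, 857, 157]);
translate([426, 285, 313]) cube([70, 1019, 16]);
translate([554, 285, 313]) cube([70, 1019, 16]);
translate([682, 285, 313]) cube([70, 1019, 16]);
translate([810, 285, 313]) cube([70, 1019, 16]);
translate([938, 285, 313]) cube([70, 1019, 16]);
translate([1066, 285, 313]) cube([70, 1019, 16]);
translate([1194, 285, 313]) cube([70, 1019, 16]);
translate([1322, 285, 313]) cube([70, 1019, 16]);
translate([1450, 285, 313]) cube([70, 1019, 16]);
translate([1578, 285, 313]) cube([70, 1019, 16]);
translate([1706, 285, 313]) cube([70, 1019, 16]);
translate([1834, 285, 313]) cube([70, 1019, 16]);
translate([1962, 285, 313]) cube([70, 1019, 16]);
translate([2090, 285, 313]) cube([70, 1019, 16]);


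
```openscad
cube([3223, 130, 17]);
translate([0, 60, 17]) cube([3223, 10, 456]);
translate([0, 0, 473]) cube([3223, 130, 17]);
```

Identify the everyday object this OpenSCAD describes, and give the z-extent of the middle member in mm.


An I-beam. The web height is 456 mm.

Two wide flanges with a thin centred web — an I-beam. Overall 490 mm minus two 17 mm flanges gives a web of 490 − 2·17 = 456 mm.


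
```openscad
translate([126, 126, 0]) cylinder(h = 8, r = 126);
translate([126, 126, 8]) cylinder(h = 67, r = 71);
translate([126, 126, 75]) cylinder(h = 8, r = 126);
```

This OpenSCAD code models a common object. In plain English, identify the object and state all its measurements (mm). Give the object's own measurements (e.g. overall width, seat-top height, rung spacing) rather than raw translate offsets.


A spool: two coaxial disc flanges of radius 126 mm and thickness 8 mm, joined by a core cylinder of radius 71 mm and height 67 mm. The lower flange rests on z = 0 and the three cylinders share a vertical axis.


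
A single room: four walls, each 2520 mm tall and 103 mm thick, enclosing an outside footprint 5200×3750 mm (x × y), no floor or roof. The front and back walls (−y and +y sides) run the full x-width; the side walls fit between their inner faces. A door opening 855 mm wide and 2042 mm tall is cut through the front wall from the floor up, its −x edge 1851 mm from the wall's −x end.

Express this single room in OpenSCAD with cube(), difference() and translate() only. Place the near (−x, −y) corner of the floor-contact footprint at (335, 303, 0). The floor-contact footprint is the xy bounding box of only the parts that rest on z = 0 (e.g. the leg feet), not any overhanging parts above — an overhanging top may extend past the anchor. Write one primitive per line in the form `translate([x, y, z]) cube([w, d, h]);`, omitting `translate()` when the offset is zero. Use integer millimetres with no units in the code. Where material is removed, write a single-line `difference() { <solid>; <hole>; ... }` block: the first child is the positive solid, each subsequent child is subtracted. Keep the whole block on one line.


difference() { translate([335, 303, 0]) cube([5200, 103, 2520]); translate([2186, 303, 0]) cube([855, 103, 2042]); }
translate([335, 3950, 0]) cube([5200, 103, 2520]);
translate([335, 406, 0]) cube([103, 3544, 2520]);
translate([5432, 406, 0]) cube([103, 3544, 2520]);


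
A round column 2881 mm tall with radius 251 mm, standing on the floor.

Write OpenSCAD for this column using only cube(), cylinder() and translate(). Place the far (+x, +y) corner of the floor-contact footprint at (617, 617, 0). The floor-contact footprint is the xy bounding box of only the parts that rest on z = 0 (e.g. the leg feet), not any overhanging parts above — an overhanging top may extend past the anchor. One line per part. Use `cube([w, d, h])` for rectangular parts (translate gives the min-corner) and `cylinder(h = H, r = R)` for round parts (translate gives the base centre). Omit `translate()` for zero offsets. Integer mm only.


translate([366, 366, 0]) cylinder(h = 2881, r = 251);


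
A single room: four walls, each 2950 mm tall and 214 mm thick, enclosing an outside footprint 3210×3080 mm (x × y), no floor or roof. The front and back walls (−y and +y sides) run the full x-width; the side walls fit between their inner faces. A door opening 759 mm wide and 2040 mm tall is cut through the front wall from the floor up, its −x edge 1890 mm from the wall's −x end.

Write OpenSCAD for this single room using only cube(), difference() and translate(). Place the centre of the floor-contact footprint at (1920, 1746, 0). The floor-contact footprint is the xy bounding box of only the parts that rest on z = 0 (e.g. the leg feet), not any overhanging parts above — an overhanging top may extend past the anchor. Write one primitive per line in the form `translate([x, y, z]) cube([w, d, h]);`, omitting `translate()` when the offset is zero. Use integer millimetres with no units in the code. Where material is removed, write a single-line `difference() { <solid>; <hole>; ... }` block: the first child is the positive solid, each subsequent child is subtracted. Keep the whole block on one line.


difference() { translate([315, 206, 0]) cube([3210, 214, 2950]); translate([2205, 206, 0]) cube([759, 214, 2040]); }
translate([315, 3072, 0]) cube([3210, 214, 2950]);
translate([315, 420, 0]) cube([214, 2652, 2950]);
translate([3311, 420, 0]) cube([214, 2652, 2950]);


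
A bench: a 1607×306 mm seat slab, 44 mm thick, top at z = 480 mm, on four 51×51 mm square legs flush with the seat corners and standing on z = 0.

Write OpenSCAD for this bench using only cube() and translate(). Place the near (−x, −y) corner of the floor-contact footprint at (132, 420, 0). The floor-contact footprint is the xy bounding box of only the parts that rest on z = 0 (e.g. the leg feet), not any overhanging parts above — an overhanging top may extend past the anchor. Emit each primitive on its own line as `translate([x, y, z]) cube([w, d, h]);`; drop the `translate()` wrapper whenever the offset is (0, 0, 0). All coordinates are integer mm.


translate([132, 420, 436]) cube([1607, 306, 44]);
translate([132, 420, 0]) cube([51, 51, 436]);
translate([132, 675, 0]) cube([51, 51, 436]);
translate([1688, 420, 0]) cube([51, 51, 436]);
translate([1688, 675, 0]) cube([51, 51, 436]);


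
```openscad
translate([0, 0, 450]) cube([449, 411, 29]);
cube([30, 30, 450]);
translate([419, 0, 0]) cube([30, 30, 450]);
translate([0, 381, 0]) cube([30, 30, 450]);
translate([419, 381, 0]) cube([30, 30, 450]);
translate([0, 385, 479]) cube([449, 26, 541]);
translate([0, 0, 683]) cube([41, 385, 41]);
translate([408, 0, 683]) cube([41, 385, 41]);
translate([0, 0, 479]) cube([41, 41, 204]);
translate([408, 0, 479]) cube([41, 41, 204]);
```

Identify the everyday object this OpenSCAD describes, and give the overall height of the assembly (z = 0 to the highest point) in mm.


A chair. The overall height is 1020 mm.

A slab on four corner posts with a tall panel at the back — a chair. The seat slab sits at z = 450 with thickness 29, and the 541 mm backrest starts at the seat top, so the overall height is 450 + 29 + 541 = 1020 mm.


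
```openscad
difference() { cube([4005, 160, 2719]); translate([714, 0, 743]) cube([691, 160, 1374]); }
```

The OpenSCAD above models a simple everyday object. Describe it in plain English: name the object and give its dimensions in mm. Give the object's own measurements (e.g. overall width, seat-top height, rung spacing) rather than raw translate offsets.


A wall 4005 mm long (x), 160 mm thick (y), 2719 mm tall, with a rectangular window opening cut through it. The opening is 691 mm wide and 1374 mm tall; its sill is at z = 743 mm and its near (−x) edge is 714 mm from the wall's −x end. The opening passes through the full wall thickness.


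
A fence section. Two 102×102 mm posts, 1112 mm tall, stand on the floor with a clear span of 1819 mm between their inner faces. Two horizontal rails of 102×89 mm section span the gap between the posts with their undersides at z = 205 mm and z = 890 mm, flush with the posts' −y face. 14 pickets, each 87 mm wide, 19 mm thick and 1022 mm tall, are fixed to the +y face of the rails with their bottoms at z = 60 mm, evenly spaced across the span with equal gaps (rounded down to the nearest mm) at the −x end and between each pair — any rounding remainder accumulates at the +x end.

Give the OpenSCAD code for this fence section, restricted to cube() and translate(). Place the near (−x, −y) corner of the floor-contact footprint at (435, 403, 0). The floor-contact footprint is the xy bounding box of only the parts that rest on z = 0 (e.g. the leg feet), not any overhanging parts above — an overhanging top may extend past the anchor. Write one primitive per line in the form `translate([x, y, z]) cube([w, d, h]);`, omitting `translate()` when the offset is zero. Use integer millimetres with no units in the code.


translate([435, 403, 0]) cube([102, 102, 1112]);
translate([2356, 403, 0]) cube([102, 102, 1112]);
translate([537, 403, 205]) cube([1819, 102, 89]);
translate([537, 403, 890]) cube([1819, 102, 89]);
translate([577, 505, 60]) cube([87, 19, 1022]);
translate([704, 505, 60]) cube([87, 19, 1022]);
translate([831, 505, 60]) cube([87, 19, 1022]);
translate([958, 505, 60]) cube([87, 19, 1022]);
translate([1085, 505, 60]) cube([87, 19, 1022]);
translate([1212, 505, 60]) cube([87, 19, 1022]);
translate([1339, 505, 60]) cube([87, 19, 1022]);
translate([1466, 505, 60]) cube([87, 19, 1022]);
translate([1593, 505, 60]) cube([87, 19, 1022]);
translate([1720, 505, 60]) cube([87, 19, 1022]);
translate([1847, 505, 60]) cube([87, 19, 1022]);
translate([1974, 505, 60]) cube([87, 19, 1022]);
translate([2101, 505, 60]) cube([87, 19, 1022]);
translate([2228, 505, 60]) cube([87, 19, 1022]);


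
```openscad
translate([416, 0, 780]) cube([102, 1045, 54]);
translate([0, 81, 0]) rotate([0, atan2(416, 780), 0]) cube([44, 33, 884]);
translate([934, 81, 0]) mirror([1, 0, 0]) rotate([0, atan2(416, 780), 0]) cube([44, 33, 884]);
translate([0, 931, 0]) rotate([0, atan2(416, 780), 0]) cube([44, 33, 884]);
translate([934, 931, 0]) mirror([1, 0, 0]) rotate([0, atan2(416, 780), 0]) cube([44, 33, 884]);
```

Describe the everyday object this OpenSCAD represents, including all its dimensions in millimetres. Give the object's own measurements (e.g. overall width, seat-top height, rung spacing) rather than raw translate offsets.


A sawhorse. A 102×1045×54 mm beam (x, y, z) sits on two A-frame leg pairs. Each pair is two raked legs of 44×33 mm section (33 mm along y) splaying symmetrically in x. Each leg rises 780 mm vertically over 416 mm of horizontal reach and is 884 mm long along its own axis. Every leg's outer bottom edge rests on the floor and its outer top edge meets a bottom edge of the beam — the left legs (tilting toward +x) meet the beam's −x bottom edge, the right legs (their mirror images, tilting toward −x) meet its +x bottom edge — so the leg tops tuck under the beam, the beam's underside is 780 mm above the floor, and the feet are 934 mm apart outside-to-outside with the beam centred between them. The two leg pairs are set in 81 mm from either end of the beam.


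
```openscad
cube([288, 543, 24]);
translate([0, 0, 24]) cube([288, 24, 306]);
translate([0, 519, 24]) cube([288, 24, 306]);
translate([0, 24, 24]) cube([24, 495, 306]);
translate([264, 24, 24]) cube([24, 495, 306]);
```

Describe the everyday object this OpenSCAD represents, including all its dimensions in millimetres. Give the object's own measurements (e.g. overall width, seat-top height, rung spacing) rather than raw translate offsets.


An open-topped rectangular box: outside dimensions 288×543×330 mm, with a uniform wall and base thickness of 24 mm. The base is a full 288×543 slab on the floor; four walls sit on top of the base. The front and back walls (the −y and +y sides) span the full width; the two side walls fit between them.


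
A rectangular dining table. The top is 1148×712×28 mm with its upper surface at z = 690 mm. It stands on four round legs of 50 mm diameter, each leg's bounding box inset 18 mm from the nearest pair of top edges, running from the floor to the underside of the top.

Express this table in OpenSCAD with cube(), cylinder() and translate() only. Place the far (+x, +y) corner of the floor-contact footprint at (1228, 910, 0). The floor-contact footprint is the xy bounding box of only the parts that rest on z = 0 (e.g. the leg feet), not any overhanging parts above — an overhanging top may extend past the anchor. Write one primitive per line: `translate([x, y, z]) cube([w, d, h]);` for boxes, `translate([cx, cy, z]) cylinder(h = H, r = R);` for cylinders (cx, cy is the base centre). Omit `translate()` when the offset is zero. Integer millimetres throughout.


translate([98, 216, 662]) cube([1148, 712, 28]);
translate([141, 259, 0]) cylinder(h = 662, r = 25);
translate([1203, 259, 0]) cylinder(h = 662, r = 25);
translate([141, 885, 0]) cylinder(h = 662, r = 25);
translate([1203, 885, 0]) cylinder(h = 662, r = 25);


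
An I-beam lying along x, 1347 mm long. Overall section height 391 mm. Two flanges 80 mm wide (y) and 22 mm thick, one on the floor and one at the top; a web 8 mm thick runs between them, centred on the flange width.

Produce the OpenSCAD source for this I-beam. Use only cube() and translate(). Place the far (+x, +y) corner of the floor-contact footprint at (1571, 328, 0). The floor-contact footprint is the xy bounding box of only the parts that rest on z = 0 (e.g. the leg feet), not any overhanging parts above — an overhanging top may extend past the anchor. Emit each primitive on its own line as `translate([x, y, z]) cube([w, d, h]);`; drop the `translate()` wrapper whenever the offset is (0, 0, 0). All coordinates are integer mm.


translate([224, 248, 0]) cube([1347, 80, 22]);
translate([224, 284, 22]) cube([1347, 8, 347]);
translate([224, 248, 369]) cube([1347, 80, 22]);


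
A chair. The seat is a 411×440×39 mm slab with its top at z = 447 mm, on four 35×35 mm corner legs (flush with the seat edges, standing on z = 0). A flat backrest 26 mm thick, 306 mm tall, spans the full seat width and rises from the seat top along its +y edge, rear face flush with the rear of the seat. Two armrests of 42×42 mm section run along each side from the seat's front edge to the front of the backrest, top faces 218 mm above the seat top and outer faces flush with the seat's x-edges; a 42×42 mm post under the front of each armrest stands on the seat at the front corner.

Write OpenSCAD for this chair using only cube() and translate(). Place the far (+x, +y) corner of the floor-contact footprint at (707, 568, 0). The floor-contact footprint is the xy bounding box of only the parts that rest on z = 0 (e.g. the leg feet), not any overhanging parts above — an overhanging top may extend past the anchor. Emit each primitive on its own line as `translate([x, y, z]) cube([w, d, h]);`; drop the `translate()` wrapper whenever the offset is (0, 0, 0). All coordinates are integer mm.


translate([296, 128, 408]) cube([411, 440, 39]);
translate([296, 128, 0]) cube([35, 35, 408]);
translate([672, 128, 0]) cube([35, 35, 408]);
translate([296, 533, 0]) cube([35, 35, 408]);
translate([672, 533, 0]) cube([35, 35, 408]);
translate([296, 542, 447]) cube([411, 26, 306]);
translate([296, 128, 623]) cube([42, 414, 42]);
translate([665, 128, 623]) cube([42, 414, 42]);
translate([296, 128, 447]) cube([42, 42, 176]);
translate([665, 128, 447]) cube([42, 42, 176]);


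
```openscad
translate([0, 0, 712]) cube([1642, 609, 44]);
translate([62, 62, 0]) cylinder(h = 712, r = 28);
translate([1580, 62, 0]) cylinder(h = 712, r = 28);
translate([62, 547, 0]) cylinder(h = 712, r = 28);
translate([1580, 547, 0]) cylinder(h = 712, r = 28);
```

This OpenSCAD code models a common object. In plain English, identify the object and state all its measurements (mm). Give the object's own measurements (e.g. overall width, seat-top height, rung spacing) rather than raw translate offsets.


A rectangular dining table. The top is 1642×609×44 mm with its upper surface at z = 756 mm. It stands on four round legs of 56 mm diameter, each leg's bounding box inset 34 mm from the nearest pair of top edges, running from the floor to the underside of the top.


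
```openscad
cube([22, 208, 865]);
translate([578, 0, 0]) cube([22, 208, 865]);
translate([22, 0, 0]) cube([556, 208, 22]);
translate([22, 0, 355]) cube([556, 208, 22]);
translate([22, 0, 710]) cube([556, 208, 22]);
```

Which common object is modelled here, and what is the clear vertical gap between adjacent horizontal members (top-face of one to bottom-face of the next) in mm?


A bookshelf. The clear shelf gap is 333 mm.

Two tall side panels with 3 horizontal boards between them — a bookshelf. The first two shelf undersides are at z = 0 and z = 355; with shelf thickness 22, the clear gap is 355 − 0 − 22 = 333 mm.


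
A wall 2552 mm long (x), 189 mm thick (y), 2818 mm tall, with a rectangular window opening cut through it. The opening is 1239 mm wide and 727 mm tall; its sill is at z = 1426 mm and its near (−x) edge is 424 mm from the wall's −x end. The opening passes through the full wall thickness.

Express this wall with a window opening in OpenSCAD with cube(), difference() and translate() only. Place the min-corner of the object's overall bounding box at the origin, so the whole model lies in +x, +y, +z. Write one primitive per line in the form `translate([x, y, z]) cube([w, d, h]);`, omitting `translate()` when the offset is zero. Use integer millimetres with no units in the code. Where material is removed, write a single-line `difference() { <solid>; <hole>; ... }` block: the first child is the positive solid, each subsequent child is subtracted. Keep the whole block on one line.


difference() { cube([2552, 189, 2818]); translate([424, 0, 1426]) cube([1239, 189, 727]); }


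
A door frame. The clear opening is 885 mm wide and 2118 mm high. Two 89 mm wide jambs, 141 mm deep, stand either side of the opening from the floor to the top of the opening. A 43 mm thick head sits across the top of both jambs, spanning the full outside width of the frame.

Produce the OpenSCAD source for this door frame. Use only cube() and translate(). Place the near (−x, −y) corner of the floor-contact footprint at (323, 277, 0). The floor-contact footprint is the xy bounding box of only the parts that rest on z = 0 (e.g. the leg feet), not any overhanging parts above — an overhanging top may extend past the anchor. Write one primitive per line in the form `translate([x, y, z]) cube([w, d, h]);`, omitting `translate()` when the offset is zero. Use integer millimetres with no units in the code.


translate([323, 277, 0]) cube([89, 141, 2118]);
translate([1297, 277, 0]) cube([89, 141, 2118]);
translate([323, 277, 2118]) cube([1063, 141, 43]);


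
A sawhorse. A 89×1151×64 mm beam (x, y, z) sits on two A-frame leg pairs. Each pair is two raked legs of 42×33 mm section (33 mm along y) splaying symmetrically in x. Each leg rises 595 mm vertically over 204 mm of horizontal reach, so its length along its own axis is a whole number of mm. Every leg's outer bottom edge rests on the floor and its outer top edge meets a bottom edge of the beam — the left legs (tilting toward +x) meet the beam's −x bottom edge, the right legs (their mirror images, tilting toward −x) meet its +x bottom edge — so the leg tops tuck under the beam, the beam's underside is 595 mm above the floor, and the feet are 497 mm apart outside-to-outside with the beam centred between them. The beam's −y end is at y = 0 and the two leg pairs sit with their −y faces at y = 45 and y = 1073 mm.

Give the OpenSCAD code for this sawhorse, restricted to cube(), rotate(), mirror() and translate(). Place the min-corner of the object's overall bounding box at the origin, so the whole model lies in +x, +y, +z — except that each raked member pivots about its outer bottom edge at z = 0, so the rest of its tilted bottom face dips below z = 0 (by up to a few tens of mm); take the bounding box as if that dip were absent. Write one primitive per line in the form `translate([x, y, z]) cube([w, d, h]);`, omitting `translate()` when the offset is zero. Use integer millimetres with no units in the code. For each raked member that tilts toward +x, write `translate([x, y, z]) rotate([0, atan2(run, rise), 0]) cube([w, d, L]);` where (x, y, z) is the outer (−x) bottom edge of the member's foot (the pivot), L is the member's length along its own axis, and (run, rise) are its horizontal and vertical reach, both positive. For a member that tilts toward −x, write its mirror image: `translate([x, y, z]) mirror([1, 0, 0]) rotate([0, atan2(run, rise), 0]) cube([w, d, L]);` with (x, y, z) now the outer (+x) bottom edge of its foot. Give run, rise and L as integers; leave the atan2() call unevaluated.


translate([204, 0, 595]) cube([89, 1151, 64]);
translate([0, 45, 0]) rotate([0, atan2(204, 595), 0]) cube([42, 33, 629]);
translate([497, 45, 0]) mirror([1, 0, 0]) rotate([0, atan2(204, 595), 0]) cube([42, 33, 629]);
translate([0, 1073, 0]) rotate([0, atan2(204, 595), 0]) cube([42, 33, 629]);
translate([497, 1073, 0]) mirror([1, 0, 0]) rotate([0, atan2(204, 595), 0]) cube([42, 33, 629]);


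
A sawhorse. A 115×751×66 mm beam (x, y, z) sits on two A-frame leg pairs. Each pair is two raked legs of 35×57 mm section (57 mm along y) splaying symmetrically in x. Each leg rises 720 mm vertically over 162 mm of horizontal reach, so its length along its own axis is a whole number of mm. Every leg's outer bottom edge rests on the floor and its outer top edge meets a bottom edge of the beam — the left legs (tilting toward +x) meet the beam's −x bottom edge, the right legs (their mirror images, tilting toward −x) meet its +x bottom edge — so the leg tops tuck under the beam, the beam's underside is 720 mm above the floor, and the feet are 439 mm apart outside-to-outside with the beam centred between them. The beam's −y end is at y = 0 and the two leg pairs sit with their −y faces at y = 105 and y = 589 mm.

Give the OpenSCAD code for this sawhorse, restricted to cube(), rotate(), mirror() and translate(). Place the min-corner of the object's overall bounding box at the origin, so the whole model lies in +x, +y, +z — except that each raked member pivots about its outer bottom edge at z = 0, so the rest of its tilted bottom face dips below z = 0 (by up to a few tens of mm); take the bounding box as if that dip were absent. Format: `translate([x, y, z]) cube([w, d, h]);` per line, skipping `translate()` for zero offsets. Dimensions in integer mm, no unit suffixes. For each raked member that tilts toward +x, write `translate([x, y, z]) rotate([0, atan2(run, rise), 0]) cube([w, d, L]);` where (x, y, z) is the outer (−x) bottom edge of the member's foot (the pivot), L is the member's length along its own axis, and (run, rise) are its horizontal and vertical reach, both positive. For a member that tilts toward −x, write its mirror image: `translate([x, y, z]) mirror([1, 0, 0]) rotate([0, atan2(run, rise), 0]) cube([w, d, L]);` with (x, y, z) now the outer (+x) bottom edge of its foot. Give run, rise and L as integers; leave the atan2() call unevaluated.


translate([162, 0, 720]) cube([115, 751, 66]);
translate([0, 105, 0]) rotate([0, atan2(162, 720), 0]) cube([35, 57, 738]);
translate([439, 105, 0]) mirror([1, 0, 0]) rotate([0, atan2(162, 720), 0]) cube([35, 57, 738]);
translate([0, 589, 0]) rotate([0, atan2(162, 720), 0]) cube([35, 57, 738]);
translate([439, 589, 0]) mirror([1, 0, 0]) rotate([0, atan2(162, 720), 0]) cube([35, 57, 738]);
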